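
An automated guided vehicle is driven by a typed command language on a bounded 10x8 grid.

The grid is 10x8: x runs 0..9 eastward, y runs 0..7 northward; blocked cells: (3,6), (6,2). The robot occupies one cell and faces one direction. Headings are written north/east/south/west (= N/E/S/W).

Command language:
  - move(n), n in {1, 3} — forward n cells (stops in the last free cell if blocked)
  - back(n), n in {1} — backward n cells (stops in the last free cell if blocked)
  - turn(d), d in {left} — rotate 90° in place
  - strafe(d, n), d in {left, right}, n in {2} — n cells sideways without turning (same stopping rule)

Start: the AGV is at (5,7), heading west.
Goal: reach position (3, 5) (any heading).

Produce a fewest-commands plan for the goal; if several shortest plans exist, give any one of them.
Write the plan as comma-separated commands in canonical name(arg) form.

t0: at (5,7), heading west
[1] after back(1): at (6,7), heading west
[2] after strafe(left, 2): at (6,5), heading west
[3] after move(3): at (3,5), heading west
minimal: 3 command(s), checked below 3.

back(1), strafe(left, 2), move(3)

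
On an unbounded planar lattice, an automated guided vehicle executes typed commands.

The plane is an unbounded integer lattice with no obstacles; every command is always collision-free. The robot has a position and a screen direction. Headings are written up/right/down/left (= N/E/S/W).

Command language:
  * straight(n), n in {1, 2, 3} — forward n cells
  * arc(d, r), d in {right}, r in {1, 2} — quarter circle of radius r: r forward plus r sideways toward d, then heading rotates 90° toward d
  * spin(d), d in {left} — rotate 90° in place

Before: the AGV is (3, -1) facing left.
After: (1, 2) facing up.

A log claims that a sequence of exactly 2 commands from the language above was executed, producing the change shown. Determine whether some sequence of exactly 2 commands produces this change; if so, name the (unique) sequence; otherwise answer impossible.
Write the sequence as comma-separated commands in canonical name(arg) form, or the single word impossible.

arc(right, 2), straight(1)

key: running straight(1) before arc(right, 2) would end elsewhere — order is forced
from: (3, -1) facing left
t=1 arc(right, 2) ⇒ (1, 1) facing up
t=2 straight(1) ⇒ (1, 2) facing up
uniquely the one of 36 2-step routes that fits.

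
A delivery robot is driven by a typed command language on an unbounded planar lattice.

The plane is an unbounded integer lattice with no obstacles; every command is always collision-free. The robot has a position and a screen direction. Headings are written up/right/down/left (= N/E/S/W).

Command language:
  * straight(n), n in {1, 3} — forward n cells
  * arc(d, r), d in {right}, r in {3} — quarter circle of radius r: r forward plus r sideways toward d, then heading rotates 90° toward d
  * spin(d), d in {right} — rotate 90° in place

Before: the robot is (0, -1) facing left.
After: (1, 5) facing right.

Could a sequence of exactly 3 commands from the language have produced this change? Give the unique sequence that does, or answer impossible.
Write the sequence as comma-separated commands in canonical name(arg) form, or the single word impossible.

key: running straight(1) before arc(right, 3) would end elsewhere — order is forced
from: (0, -1) facing left
t=1 arc(right, 3) ⇒ (-3, 2) facing up
t=2 arc(right, 3) ⇒ (0, 5) facing right
t=3 straight(1) ⇒ (1, 5) facing right
no rival 3-sequence matches.

arc(right, 3), arc(right, 3), straight(1)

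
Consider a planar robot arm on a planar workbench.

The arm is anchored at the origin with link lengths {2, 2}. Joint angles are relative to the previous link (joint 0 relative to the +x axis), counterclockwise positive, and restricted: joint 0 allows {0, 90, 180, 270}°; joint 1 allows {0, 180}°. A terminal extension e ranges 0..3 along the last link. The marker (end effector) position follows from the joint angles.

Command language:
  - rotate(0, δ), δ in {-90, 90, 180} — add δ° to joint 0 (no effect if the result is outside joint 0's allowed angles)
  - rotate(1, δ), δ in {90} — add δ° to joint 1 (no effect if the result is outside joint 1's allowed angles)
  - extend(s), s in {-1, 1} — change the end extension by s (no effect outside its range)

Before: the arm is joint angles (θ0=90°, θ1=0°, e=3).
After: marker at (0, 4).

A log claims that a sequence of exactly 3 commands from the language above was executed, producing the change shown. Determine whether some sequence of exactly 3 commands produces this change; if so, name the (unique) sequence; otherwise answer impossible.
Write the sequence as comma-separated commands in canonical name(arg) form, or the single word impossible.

begin: joint angles (θ0=90°, θ1=0°, e=3)
t=1 extend(-1) ⇒ joint angles (θ0=90°, θ1=0°, e=2)
t=2 extend(-1) ⇒ joint angles (θ0=90°, θ1=0°, e=1)
t=3 extend(-1) ⇒ joint angles (θ0=90°, θ1=0°, e=0)
no other 3-command option fits: unique.

extend(-1), extend(-1), extend(-1)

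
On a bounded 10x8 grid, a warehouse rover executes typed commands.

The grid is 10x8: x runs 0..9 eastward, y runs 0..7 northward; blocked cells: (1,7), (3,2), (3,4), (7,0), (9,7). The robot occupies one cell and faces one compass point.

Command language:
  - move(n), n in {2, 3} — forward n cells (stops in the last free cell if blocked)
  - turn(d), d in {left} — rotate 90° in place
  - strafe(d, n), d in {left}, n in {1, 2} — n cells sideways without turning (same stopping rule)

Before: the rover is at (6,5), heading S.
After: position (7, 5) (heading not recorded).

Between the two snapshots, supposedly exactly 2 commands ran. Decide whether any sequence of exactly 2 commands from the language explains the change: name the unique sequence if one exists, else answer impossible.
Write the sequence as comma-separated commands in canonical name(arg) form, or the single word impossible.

key: order matters: swapping strafe(left, 1) and turn(left) lands elsewhere
begin: at (6,5), heading S
step 1 (strafe(left, 1)): at (7,5), heading S
step 2 (turn(left)): at (7,5), heading E
no other 2-command option fits: unique.

strafe(left, 1), turn(left)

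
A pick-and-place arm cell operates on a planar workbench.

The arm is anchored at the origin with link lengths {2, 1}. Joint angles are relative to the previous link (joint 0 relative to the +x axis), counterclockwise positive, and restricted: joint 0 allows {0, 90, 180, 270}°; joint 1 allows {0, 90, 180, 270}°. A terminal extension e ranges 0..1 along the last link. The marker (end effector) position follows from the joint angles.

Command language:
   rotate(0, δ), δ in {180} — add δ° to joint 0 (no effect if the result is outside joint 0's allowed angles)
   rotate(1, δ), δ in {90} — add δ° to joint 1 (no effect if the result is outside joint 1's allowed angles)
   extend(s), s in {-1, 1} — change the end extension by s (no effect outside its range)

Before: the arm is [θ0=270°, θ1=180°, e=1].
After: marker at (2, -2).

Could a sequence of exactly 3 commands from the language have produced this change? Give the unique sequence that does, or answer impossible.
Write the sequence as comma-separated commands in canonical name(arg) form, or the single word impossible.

begin: [θ0=270°, θ1=180°, e=1]
1. rotate(1, 90) → [θ0=270°, θ1=270°, e=1]
2. rotate(1, 90) → [θ0=270°, θ1=0°, e=1]
3. rotate(1, 90) → [θ0=270°, θ1=90°, e=1]
no other 3-command option fits: unique.

rotate(1, 90), rotate(1, 90), rotate(1, 90)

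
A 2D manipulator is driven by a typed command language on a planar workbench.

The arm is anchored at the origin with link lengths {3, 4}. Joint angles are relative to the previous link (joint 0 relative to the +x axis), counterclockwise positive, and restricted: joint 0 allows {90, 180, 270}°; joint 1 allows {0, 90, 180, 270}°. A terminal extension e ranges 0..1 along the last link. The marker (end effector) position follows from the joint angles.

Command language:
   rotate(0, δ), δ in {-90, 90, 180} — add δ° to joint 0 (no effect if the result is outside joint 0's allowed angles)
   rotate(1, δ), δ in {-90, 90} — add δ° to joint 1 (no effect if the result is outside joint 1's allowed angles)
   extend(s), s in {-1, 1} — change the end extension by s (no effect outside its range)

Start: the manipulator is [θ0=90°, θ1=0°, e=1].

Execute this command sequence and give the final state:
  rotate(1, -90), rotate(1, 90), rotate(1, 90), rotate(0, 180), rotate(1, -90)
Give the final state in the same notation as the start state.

[θ0=270°, θ1=0°, e=1]

initial: [θ0=90°, θ1=0°, e=1]
[1] after rotate(1, -90): [θ0=90°, θ1=270°, e=1]
[2] after rotate(1, 90): [θ0=90°, θ1=0°, e=1]
[3] after rotate(1, 90): [θ0=90°, θ1=90°, e=1]
[4] after rotate(0, 180): [θ0=270°, θ1=90°, e=1]
[5] after rotate(1, -90): [θ0=270°, θ1=0°, e=1]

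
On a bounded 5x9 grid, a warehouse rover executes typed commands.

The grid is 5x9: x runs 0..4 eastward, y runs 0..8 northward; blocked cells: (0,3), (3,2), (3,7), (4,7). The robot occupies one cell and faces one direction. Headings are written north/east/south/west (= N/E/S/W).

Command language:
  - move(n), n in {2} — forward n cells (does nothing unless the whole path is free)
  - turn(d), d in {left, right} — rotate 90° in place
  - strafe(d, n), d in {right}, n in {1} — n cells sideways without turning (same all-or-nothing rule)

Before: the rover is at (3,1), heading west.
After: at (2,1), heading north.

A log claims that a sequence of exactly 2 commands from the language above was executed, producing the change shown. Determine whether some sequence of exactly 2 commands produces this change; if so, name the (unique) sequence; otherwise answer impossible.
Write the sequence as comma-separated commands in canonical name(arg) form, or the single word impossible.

impossible

checked all 2-command options: none fits.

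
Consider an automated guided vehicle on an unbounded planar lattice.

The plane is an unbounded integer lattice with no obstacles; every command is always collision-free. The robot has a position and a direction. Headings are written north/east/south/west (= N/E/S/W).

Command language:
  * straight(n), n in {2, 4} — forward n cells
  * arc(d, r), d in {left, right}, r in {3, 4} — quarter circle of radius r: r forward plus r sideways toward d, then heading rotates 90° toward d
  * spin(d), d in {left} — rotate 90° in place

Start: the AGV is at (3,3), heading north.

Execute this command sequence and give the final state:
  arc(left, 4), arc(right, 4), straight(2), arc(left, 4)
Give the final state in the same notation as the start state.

from: at (3,3), heading north
step 1 (arc(left, 4)): at (-1,7), heading west
step 2 (arc(right, 4)): at (-5,11), heading north
step 3 (straight(2)): at (-5,13), heading north
step 4 (arc(left, 4)): at (-9,17), heading west

at (-9,17), heading west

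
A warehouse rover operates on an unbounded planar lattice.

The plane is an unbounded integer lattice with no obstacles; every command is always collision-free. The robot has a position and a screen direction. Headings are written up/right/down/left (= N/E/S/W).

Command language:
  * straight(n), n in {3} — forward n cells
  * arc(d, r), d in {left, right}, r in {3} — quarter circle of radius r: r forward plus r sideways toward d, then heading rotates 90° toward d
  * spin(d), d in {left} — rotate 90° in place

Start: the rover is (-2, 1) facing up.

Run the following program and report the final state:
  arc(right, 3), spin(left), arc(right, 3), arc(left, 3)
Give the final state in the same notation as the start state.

(7, 10) facing up

initial: (-2, 1) facing up
step 1 (arc(right, 3)): (1, 4) facing right
step 2 (spin(left)): (1, 4) facing up
step 3 (arc(right, 3)): (4, 7) facing right
step 4 (arc(left, 3)): (7, 10) facing up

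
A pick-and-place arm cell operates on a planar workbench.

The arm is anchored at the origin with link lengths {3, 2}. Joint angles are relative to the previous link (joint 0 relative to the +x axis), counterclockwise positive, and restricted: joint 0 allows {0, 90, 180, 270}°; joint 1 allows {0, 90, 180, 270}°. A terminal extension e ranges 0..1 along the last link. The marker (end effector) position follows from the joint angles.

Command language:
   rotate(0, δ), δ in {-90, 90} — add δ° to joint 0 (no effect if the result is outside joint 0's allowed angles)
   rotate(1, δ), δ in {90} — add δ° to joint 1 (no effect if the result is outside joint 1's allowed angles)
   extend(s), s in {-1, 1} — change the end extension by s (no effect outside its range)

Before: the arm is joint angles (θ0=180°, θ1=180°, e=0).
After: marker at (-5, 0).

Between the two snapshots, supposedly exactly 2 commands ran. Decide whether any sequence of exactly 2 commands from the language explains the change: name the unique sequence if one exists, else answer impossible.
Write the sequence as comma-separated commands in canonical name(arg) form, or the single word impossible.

rotate(1, 90), rotate(1, 90)

initial: joint angles (θ0=180°, θ1=180°, e=0)
t=1 rotate(1, 90) ⇒ joint angles (θ0=180°, θ1=270°, e=0)
t=2 rotate(1, 90) ⇒ joint angles (θ0=180°, θ1=0°, e=0)
no rival 2-sequence matches.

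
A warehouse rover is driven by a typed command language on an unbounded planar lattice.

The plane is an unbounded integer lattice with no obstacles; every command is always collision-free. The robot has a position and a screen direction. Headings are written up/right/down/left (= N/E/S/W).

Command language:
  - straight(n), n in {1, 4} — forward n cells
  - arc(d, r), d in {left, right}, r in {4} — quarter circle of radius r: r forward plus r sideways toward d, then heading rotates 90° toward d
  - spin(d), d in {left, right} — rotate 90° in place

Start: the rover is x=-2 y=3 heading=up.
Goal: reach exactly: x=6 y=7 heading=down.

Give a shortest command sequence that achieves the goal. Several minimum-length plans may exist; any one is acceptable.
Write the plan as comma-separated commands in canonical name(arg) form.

initial: x=-2 y=3 heading=up
[1] after arc(right, 4): x=2 y=7 heading=right
[2] after straight(4): x=6 y=7 heading=right
[3] after spin(right): x=6 y=7 heading=down
nothing shorter than 3 reaches the goal.

arc(right, 4), straight(4), spin(right)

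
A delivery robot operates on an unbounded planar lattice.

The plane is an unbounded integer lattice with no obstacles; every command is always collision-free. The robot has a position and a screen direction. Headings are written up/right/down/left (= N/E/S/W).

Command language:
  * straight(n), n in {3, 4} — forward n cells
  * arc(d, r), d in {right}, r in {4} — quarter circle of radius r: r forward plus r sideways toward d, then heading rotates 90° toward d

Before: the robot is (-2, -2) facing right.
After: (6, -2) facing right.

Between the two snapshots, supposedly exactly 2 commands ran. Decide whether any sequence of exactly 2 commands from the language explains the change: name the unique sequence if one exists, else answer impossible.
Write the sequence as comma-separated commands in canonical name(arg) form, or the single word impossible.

key: heading stays E — no command in the sequence turns
start: (-2, -2) facing right
t=1 straight(4) ⇒ (2, -2) facing right
t=2 straight(4) ⇒ (6, -2) facing right
no rival 2-sequence matches.

straight(4), straight(4)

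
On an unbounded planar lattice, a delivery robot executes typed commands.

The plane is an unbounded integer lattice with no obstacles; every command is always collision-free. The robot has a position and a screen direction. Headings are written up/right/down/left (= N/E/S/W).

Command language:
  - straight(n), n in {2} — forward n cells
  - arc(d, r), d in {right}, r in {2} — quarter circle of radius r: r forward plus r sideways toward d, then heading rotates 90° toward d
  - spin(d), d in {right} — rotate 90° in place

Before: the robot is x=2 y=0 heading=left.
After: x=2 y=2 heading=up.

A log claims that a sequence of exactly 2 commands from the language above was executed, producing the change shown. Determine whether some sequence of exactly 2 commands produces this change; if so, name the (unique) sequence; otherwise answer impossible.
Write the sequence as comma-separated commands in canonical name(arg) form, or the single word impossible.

spin(right), straight(2)

key: order matters: swapping spin(right) and straight(2) lands elsewhere
initial: x=2 y=0 heading=left
step 1 (spin(right)): x=2 y=0 heading=up
step 2 (straight(2)): x=2 y=2 heading=up
no other 2-command option fits: unique.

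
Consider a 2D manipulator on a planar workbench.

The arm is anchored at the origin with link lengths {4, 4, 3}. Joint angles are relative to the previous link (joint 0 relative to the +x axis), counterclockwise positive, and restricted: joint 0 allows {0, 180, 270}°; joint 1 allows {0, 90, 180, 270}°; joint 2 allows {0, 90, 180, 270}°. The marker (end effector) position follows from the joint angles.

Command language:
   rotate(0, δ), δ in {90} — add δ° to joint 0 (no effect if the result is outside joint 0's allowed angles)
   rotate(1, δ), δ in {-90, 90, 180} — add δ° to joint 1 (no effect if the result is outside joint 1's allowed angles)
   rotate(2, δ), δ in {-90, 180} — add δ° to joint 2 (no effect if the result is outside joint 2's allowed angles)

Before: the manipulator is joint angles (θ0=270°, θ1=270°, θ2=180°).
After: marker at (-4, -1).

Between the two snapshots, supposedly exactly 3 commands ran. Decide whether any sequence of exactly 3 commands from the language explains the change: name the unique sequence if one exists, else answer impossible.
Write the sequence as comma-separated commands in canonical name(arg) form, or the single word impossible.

from: joint angles (θ0=270°, θ1=270°, θ2=180°)
step 1 (rotate(2, -90)): joint angles (θ0=270°, θ1=270°, θ2=90°)
step 2 (rotate(2, -90)): joint angles (θ0=270°, θ1=270°, θ2=0°)
step 3 (rotate(2, -90)): joint angles (θ0=270°, θ1=270°, θ2=270°)
no rival 3-sequence matches.

rotate(2, -90), rotate(2, -90), rotate(2, -90)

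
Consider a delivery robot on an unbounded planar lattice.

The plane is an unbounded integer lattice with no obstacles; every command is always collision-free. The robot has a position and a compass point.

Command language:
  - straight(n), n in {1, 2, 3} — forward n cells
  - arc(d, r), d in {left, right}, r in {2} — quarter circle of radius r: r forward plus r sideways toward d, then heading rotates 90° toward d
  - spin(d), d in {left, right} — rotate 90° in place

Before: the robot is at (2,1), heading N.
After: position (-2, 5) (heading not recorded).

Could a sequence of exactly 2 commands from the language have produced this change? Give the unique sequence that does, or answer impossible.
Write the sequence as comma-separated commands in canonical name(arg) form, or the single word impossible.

arc(left, 2), arc(right, 2)

key: order matters: swapping arc(left, 2) and arc(right, 2) lands elsewhere
t0: at (2,1), heading N
t=1 arc(left, 2) ⇒ at (0,3), heading W
t=2 arc(right, 2) ⇒ at (-2,5), heading N
no other 2-command option fits: unique.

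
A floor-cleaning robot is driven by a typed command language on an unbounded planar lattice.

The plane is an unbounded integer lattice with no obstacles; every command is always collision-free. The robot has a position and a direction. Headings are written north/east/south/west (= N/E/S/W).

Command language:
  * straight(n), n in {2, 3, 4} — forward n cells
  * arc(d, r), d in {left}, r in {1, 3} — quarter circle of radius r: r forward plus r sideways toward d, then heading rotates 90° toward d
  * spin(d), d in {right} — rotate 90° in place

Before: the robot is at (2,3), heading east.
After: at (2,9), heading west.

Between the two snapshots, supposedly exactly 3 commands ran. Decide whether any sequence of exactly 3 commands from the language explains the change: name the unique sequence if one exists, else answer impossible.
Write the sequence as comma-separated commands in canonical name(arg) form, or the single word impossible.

key: position moved to (2,9) AND the heading swung to W — translation plus rotation needed
begin: at (2,3), heading east
t=1 arc(left, 1) ⇒ at (3,4), heading north
t=2 straight(4) ⇒ at (3,8), heading north
t=3 arc(left, 1) ⇒ at (2,9), heading west
all 216 alternatives checked — unique.

arc(left, 1), straight(4), arc(left, 1)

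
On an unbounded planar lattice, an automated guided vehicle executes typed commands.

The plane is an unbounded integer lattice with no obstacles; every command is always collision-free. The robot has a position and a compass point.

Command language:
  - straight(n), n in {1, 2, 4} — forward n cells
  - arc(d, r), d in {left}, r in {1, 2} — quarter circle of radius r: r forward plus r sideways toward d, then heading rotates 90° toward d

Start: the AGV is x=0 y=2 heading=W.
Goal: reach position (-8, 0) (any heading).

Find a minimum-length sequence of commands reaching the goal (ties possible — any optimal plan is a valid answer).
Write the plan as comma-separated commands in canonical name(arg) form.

straight(2), straight(4), arc(left, 2)

initial: x=0 y=2 heading=W
1. straight(2) → x=-2 y=2 heading=W
2. straight(4) → x=-6 y=2 heading=W
3. arc(left, 2) → x=-8 y=0 heading=S
minimal: 3 command(s), checked below 3.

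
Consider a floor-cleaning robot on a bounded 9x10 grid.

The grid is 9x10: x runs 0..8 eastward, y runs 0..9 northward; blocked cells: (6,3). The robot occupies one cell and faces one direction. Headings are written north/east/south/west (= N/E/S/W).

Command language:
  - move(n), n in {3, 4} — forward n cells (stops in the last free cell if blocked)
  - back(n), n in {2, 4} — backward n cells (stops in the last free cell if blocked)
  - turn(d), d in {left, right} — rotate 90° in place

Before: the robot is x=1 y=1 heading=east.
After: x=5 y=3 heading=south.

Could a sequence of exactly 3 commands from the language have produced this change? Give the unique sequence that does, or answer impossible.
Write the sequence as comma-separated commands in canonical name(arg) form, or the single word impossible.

move(4), turn(right), back(2)

key: cell and facing (now S) both changed — the 3 commands mix motion and turning
initial: x=1 y=1 heading=east
1. move(4) → x=5 y=1 heading=east
2. turn(right) → x=5 y=1 heading=south
3. back(2) → x=5 y=3 heading=south
all 216 alternatives checked — unique.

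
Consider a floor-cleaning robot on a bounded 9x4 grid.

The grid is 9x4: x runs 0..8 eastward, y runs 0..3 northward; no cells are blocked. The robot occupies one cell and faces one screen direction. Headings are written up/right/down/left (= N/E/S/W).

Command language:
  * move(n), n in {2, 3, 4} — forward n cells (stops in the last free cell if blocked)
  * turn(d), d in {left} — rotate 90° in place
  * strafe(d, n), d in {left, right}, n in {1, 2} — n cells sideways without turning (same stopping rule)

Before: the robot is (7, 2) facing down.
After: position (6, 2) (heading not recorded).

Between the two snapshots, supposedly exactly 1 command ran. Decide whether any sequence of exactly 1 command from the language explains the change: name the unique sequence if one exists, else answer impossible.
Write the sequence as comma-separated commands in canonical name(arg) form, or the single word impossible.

from: (7, 2) facing down
[1] after strafe(right, 1): (6, 2) facing down
all 8 alternatives checked — unique.

strafe(right, 1)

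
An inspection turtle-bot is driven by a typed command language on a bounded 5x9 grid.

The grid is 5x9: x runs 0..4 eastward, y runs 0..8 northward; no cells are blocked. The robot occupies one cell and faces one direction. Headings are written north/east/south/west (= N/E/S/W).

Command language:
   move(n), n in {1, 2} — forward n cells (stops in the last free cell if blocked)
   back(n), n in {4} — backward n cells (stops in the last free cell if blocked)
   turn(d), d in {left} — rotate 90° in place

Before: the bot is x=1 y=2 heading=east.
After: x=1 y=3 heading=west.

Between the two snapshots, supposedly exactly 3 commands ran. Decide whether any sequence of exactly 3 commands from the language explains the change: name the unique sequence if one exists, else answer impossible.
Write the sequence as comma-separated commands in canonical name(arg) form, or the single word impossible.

key: cell and facing (now W) both changed — the 3 commands mix motion and turning
from: x=1 y=2 heading=east
1. turn(left) → x=1 y=2 heading=north
2. move(1) → x=1 y=3 heading=north
3. turn(left) → x=1 y=3 heading=west
uniquely the one of 64 3-step routes that fits.

turn(left), move(1), turn(left)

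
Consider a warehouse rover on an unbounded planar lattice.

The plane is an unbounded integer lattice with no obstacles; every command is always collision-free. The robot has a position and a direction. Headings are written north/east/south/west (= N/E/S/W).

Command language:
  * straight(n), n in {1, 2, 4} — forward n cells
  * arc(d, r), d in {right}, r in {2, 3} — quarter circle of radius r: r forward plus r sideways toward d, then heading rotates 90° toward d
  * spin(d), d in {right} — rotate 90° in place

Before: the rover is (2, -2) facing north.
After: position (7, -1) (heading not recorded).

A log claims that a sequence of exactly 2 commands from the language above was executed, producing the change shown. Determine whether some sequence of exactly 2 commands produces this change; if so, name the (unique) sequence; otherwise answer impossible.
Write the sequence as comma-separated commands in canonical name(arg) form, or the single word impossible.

arc(right, 3), arc(right, 2)

key: order matters: swapping arc(right, 3) and arc(right, 2) lands elsewhere
start: (2, -2) facing north
[1] after arc(right, 3): (5, 1) facing east
[2] after arc(right, 2): (7, -1) facing south
all 36 alternatives checked — unique.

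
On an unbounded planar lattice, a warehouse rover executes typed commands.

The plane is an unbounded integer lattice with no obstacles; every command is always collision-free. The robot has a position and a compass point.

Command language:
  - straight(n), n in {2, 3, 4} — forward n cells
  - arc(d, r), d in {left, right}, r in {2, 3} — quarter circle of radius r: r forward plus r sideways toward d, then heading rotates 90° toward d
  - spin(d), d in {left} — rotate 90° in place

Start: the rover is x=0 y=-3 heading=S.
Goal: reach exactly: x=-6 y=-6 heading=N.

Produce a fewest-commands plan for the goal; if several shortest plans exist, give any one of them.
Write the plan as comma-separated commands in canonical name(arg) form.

straight(3), arc(right, 3), arc(right, 3)

begin: x=0 y=-3 heading=S
[1] after straight(3): x=0 y=-6 heading=S
[2] after arc(right, 3): x=-3 y=-9 heading=W
[3] after arc(right, 3): x=-6 y=-6 heading=N
shorter routes all fall short; 3 is best.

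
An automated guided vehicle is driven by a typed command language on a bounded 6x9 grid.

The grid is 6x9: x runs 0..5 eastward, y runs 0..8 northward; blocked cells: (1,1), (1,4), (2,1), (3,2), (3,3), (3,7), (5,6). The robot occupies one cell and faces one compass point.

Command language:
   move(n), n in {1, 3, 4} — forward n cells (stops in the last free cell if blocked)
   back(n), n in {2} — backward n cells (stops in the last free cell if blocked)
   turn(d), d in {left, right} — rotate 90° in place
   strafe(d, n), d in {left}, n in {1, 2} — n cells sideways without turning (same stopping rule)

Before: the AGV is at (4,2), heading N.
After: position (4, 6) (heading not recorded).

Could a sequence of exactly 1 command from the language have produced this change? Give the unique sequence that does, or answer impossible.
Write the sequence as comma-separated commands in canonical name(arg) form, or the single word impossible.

move(4)

begin: at (4,2), heading N
t=1 move(4) ⇒ at (4,6), heading N
no other 1-command option fits: unique.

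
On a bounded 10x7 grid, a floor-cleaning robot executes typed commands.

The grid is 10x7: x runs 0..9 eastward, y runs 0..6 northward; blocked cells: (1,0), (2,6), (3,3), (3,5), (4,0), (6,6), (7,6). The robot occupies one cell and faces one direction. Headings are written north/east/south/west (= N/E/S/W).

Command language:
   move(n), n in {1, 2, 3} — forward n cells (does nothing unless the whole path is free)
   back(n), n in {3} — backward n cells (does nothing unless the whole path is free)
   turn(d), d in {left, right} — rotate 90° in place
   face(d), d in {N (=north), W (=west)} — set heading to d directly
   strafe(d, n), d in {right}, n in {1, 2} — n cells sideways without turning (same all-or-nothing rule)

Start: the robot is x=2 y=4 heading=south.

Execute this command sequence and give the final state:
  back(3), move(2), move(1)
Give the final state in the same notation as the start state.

x=2 y=1 heading=south

t0: x=2 y=4 heading=south
step 1 (back(3)): x=2 y=4 heading=south
step 2 (move(2)): x=2 y=2 heading=south
step 3 (move(1)): x=2 y=1 heading=south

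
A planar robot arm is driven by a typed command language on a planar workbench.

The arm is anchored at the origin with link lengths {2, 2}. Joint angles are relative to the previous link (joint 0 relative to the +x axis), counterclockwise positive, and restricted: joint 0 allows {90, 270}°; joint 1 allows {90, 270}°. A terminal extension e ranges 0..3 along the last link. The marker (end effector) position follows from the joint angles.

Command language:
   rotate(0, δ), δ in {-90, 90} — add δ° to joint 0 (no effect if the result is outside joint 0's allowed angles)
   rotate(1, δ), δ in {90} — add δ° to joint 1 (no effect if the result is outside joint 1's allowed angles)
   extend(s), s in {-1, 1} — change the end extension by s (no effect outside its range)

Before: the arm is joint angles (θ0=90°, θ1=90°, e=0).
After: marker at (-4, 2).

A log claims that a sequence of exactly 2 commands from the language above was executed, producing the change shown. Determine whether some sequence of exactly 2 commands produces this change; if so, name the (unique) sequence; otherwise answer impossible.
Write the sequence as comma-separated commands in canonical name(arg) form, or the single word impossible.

initial: joint angles (θ0=90°, θ1=90°, e=0)
t=1 extend(1) ⇒ joint angles (θ0=90°, θ1=90°, e=1)
t=2 extend(1) ⇒ joint angles (θ0=90°, θ1=90°, e=2)
uniquely the one of 25 2-step routes that fits.

extend(1), extend(1)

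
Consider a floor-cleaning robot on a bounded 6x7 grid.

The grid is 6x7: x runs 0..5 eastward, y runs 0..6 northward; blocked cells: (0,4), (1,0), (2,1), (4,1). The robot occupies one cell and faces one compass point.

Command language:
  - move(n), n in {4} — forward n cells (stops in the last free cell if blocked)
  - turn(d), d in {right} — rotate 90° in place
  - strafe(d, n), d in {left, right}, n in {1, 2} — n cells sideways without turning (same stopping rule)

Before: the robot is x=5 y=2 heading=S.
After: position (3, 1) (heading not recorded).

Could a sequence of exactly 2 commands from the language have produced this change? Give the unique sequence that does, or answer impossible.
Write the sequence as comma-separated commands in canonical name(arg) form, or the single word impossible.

no 2-step route produces this change.

impossible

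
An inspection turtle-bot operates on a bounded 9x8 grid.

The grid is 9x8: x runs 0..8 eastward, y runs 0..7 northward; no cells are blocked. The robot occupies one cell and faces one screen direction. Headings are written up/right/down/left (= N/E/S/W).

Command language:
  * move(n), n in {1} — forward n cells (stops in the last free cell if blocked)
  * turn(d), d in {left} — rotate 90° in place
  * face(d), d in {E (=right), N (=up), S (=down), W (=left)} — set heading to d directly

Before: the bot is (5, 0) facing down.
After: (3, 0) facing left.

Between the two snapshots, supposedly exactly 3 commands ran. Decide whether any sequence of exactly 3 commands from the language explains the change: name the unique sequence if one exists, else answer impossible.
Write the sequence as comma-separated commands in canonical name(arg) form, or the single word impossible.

face(W), move(1), move(1)

key: position moved to (3,0) AND the heading swung to W — translation plus rotation needed
initial: (5, 0) facing down
[1] after face(W): (5, 0) facing left
[2] after move(1): (4, 0) facing left
[3] after move(1): (3, 0) facing left
all 216 alternatives checked — unique.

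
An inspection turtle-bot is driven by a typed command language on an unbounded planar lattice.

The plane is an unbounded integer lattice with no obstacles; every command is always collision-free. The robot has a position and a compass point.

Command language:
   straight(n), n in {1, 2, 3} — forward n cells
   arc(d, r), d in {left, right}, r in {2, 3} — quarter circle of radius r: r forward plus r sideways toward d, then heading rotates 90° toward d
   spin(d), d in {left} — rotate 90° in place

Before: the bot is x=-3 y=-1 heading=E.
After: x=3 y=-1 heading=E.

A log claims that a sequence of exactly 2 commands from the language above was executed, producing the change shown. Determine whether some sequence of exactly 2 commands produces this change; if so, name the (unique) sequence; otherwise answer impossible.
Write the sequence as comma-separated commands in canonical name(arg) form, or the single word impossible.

key: heading stays E — no command in the sequence turns
begin: x=-3 y=-1 heading=E
t=1 straight(3) ⇒ x=0 y=-1 heading=E
t=2 straight(3) ⇒ x=3 y=-1 heading=E
no rival 2-sequence matches.

straight(3), straight(3)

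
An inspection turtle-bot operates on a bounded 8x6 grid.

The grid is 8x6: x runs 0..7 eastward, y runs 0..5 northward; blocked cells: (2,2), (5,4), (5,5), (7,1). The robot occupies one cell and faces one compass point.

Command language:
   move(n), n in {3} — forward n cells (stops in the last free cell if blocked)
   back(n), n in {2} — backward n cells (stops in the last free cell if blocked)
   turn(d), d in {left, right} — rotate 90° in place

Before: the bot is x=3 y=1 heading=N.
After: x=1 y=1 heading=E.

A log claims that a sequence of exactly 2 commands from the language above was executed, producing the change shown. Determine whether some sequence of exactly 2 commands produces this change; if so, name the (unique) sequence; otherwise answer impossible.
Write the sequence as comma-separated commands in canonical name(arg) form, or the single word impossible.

turn(right), back(2)

key: running back(2) before turn(right) would end elsewhere — order is forced
begin: x=3 y=1 heading=N
step 1 (turn(right)): x=3 y=1 heading=E
step 2 (back(2)): x=1 y=1 heading=E
no rival 2-sequence matches.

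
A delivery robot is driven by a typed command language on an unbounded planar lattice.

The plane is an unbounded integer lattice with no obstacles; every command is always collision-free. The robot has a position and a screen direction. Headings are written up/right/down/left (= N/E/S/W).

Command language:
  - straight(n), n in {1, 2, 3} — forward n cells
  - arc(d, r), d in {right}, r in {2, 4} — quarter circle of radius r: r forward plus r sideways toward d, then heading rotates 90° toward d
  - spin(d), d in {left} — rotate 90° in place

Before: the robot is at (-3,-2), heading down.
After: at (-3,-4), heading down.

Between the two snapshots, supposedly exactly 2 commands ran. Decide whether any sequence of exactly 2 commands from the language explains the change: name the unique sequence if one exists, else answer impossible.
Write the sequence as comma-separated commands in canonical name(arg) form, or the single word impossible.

straight(1), straight(1)

key: still facing S at the end — nothing in the sequence rotates
from: at (-3,-2), heading down
t=1 straight(1) ⇒ at (-3,-3), heading down
t=2 straight(1) ⇒ at (-3,-4), heading down
no other 2-command option fits: unique.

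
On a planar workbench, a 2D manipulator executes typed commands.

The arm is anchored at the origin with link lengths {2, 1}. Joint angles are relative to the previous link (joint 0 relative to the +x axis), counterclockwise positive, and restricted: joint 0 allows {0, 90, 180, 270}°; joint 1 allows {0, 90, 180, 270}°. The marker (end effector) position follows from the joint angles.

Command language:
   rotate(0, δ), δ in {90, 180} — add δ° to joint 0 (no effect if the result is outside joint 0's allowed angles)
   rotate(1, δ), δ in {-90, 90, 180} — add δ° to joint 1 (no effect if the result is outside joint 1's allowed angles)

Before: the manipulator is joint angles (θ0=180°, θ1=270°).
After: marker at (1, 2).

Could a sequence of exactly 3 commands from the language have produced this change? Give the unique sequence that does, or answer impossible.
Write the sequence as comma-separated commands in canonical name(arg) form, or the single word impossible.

rotate(0, 90), rotate(0, 90), rotate(0, 90)

begin: joint angles (θ0=180°, θ1=270°)
[1] after rotate(0, 90): joint angles (θ0=270°, θ1=270°)
[2] after rotate(0, 90): joint angles (θ0=0°, θ1=270°)
[3] after rotate(0, 90): joint angles (θ0=90°, θ1=270°)
no other 3-command option fits: unique.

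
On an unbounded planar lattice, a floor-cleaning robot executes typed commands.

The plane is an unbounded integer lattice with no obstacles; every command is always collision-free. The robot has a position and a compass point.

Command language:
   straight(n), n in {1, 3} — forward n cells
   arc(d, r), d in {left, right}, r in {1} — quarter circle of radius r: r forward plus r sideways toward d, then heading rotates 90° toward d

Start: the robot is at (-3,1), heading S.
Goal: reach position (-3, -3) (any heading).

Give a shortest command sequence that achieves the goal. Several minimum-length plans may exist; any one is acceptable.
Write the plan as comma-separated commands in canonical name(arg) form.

straight(3), straight(1)

from: at (-3,1), heading S
t=1 straight(3) ⇒ at (-3,-2), heading S
t=2 straight(1) ⇒ at (-3,-3), heading S
nothing shorter than 2 reaches the goal.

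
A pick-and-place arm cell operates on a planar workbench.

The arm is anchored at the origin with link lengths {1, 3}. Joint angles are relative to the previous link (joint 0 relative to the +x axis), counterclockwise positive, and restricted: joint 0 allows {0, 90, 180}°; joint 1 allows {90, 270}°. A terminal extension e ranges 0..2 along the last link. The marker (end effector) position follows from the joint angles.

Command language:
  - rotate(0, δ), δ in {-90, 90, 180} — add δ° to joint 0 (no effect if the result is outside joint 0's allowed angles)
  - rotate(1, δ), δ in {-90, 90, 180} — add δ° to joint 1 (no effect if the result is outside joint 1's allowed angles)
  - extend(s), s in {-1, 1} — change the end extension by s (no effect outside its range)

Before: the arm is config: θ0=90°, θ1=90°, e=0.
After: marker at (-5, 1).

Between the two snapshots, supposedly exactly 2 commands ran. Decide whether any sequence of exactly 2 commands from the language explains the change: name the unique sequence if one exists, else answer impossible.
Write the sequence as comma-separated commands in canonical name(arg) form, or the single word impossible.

initial: config: θ0=90°, θ1=90°, e=0
step 1 (extend(1)): config: θ0=90°, θ1=90°, e=1
step 2 (extend(1)): config: θ0=90°, θ1=90°, e=2
uniquely the one of 64 2-step routes that fits.

extend(1), extend(1)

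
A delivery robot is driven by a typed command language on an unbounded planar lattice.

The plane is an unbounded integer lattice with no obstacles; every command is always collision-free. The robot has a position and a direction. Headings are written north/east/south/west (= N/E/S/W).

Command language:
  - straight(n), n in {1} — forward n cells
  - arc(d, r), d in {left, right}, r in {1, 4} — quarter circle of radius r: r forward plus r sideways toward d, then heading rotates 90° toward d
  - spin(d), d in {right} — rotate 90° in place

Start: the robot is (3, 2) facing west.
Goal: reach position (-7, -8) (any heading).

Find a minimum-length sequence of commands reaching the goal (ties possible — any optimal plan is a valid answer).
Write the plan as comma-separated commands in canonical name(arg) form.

arc(left, 1), arc(right, 1), arc(left, 4), arc(right, 4)

initial: (3, 2) facing west
1. arc(left, 1) → (2, 1) facing south
2. arc(right, 1) → (1, 0) facing west
3. arc(left, 4) → (-3, -4) facing south
4. arc(right, 4) → (-7, -8) facing west
shorter routes all fall short; 4 is best.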